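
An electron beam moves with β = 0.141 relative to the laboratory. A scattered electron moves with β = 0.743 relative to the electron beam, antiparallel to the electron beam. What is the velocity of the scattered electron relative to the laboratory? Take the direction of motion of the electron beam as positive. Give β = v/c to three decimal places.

With v = 0.141 and u' = -0.743 (in units of c),
u = (u' + v)/(1 + u'v/c²):
u = (-0.743 + 0.141) / (1 + (-0.743)·0.141) = -0.6020/0.8952 = -0.6724

β = -0.672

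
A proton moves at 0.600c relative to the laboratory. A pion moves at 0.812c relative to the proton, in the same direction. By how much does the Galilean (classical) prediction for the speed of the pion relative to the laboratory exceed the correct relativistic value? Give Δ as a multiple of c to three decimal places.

Galilean: u_cl = 0.812 + 0.600 = 1.4120.
Relativistic: u_rel = (0.812 + 0.600) / (1 + 0.812·0.600) = 1.4120/1.4872 = 0.9494.
Δ = 1.4120 − 0.9494 = 0.4626.
(The classical prediction exceeds c; the relativistic result does not.)

Δ = 0.463c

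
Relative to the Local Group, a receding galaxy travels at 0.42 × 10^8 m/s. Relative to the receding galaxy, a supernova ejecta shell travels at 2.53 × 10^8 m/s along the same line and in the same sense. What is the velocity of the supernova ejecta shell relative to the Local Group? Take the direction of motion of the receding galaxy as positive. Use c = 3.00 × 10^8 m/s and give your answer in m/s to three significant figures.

2.64 × 10^8 m/s

In units of c (dividing by 3.00 × 10^8 m/s): v = 0.140, u' = 0.843.
u = (u' + v)/(1 + u'v/c²):
u = (0.843 + 0.140) / (1 + 0.843·0.140) = 0.9833/1.1181 = 0.8795
Converting back: u = 0.8795 × 3.00 × 10^8 m/s.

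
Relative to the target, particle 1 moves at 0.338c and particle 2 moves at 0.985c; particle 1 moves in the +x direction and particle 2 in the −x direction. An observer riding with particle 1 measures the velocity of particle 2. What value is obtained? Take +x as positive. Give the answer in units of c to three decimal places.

-0.993c

β_A = 0.338, β_B = -0.985.
Transform to A's frame with the inverse velocity-addition law: u' = (u − v)/(1 − uv/c²), taking u = β_B and v = β_A.
u' = (-0.985 − 0.338) / (1 − (0.338)(-0.985)) = -1.3230/1.3329 = -0.9926.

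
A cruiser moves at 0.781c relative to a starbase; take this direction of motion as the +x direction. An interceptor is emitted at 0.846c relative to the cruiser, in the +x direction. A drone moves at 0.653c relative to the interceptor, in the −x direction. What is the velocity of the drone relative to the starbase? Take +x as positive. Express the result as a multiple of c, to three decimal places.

+0.907c

Apply u = (u' + v)/(1 + u'v/c²) successively, working outward toward the starbase.
Start: velocity of the cruiser relative to the starbase = 0.7810c.
Compose with the interceptor (u' = 0.846 in the cruiser frame): u_1 = (0.846 + 0.781) / (1 + 0.846·0.781) = 1.6270/1.6607 = 0.9797.
Compose with the drone (u' = -0.653 in the interceptor frame): u_2 = (-0.653 + 0.980) / (1 + (-0.653)·0.980) = 0.3267/0.3603 = 0.9068.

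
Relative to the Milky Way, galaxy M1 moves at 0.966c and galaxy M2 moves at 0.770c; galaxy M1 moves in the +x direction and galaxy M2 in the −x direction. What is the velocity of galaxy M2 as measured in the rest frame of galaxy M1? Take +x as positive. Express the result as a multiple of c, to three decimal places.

β_A = 0.966, β_B = -0.770.
Transform to A's frame with the inverse velocity-addition law: u' = (u − v)/(1 − uv/c²), taking u = β_B and v = β_A.
u' = (-0.770 − 0.966) / (1 − (0.966)(-0.770)) = -1.7360/1.7438 = -0.9955.

-0.996c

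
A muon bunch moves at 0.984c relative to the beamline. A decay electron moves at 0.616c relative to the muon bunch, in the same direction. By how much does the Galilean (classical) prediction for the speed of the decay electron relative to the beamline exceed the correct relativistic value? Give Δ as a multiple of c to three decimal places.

Galilean: u_cl = 0.616 + 0.984 = 1.6000.
Relativistic: u_rel = (0.616 + 0.984) / (1 + 0.616·0.984) = 1.6000/1.6061 = 0.9962.
Δ = 1.6000 − 0.9962 = 0.6038.
(The classical prediction exceeds c; the relativistic result does not.)

Δ = 0.604c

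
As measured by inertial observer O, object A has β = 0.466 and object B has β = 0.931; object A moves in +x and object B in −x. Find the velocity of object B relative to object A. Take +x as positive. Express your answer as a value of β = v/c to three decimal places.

β_A = 0.466, β_B = -0.931.
Transform to A's frame with the inverse velocity-addition law: u' = (u − v)/(1 − uv/c²), taking u = β_B and v = β_A.
u' = (-0.931 − 0.466) / (1 − (0.466)(-0.931)) = -1.3970/1.4338 = -0.9743.

β = -0.974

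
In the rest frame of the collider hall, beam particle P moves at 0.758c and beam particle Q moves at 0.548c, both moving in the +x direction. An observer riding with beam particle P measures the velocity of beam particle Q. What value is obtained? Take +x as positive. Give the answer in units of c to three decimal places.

β_A = 0.758, β_B = 0.548.
Transform to A's frame with the inverse velocity-addition law: u' = (u − v)/(1 − uv/c²), taking u = β_B and v = β_A.
u' = (0.548 − 0.758) / (1 − (0.758)(0.548)) = -0.2100/0.5846 = -0.3592.

-0.359c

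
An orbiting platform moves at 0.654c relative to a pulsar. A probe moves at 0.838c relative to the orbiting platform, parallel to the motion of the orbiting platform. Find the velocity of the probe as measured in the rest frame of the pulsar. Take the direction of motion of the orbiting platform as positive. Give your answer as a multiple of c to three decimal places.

With v = 0.654 and u' = 0.838 (in units of c),
u = (u' + v)/(1 + u'v/c²):
u = (0.838 + 0.654) / (1 + 0.838·0.654) = 1.4920/1.5481 = 0.9638

0.964c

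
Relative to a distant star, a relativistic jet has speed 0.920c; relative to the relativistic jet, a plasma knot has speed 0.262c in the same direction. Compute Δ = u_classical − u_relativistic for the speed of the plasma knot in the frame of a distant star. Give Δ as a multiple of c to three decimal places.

Galilean: u_cl = 0.262 + 0.920 = 1.1820.
Relativistic: u_rel = (0.262 + 0.920) / (1 + 0.262·0.920) = 1.1820/1.2410 = 0.9524.
Δ = 1.1820 − 0.9524 = 0.2296.
(The classical prediction exceeds c; the relativistic result does not.)

Δ = 0.230c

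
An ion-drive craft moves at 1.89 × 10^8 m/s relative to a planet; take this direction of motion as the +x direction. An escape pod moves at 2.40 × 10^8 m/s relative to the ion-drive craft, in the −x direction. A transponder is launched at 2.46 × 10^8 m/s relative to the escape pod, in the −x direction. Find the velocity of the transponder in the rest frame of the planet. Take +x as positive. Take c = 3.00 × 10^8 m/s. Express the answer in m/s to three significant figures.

-2.72 × 10^8 m/s

Apply u = (u' + v)/(1 + u'v/c²) successively, working outward toward the planet.
(Dividing each given speed by c = 3.00 × 10^8 m/s to work in units of c.)
Start: velocity of the ion-drive craft relative to the planet = 0.6300c.
Compose with the escape pod (u' = -0.800 in the ion-drive craft frame): u_1 = (-0.800 + 0.630) / (1 + (-0.800)·0.630) = -0.1700/0.4960 = -0.3427.
Compose with the transponder (u' = -0.820 in the escape pod frame): u_2 = (-0.820 + (-0.343)) / (1 + (-0.820)·(-0.343)) = -1.1627/1.2810 = -0.9076.
So u = -0.9076 × 3.00 × 10^8 m/s.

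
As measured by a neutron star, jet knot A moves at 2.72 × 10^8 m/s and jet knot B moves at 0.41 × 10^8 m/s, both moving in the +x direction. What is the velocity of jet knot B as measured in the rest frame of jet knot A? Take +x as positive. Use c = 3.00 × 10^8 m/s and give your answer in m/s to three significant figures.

β_A = 0.907, β_B = 0.137 (dividing each by c = 3.00 × 10^8 m/s).
Transform to A's frame with the inverse velocity-addition law: u' = (u − v)/(1 − uv/c²), taking u = β_B and v = β_A.
u' = (0.137 − 0.907) / (1 − (0.907)(0.137)) = -0.7700/0.8761 = -0.8789.
u' = -0.8789 × 3.00 × 10^8 m/s.

-2.64 × 10^8 m/s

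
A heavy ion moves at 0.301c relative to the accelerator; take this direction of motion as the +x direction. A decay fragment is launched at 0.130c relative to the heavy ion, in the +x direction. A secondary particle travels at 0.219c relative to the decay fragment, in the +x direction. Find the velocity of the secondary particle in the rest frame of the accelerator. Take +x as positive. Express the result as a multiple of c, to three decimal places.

0.581c

Apply u = (u' + v)/(1 + u'v/c²) successively, working outward toward the accelerator.
Start: velocity of the heavy ion relative to the accelerator = 0.3010c.
Compose with the decay fragment (u' = 0.130 in the heavy ion frame): u_1 = (0.130 + 0.301) / (1 + 0.130·0.301) = 0.4310/1.0391 = 0.4148.
Compose with the secondary particle (u' = 0.219 in the decay fragment frame): u_2 = (0.219 + 0.415) / (1 + 0.219·0.415) = 0.6338/1.0908 = 0.5810.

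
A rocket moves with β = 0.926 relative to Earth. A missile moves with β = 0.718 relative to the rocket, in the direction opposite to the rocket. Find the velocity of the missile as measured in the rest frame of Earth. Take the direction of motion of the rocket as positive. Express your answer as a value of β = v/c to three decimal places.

β = +0.621

With v = 0.926 and u' = -0.718 (in units of c),
u = (u' + v)/(1 + u'v/c²):
u = (-0.718 + 0.926) / (1 + (-0.718)·0.926) = 0.2080/0.3351 = 0.6207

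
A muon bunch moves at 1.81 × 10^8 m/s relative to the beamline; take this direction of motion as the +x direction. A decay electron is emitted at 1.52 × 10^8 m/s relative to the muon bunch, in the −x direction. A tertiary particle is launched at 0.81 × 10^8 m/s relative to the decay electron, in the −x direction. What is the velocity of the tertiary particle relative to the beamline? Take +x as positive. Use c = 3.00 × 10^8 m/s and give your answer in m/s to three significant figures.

-4.08 × 10^7 m/s

Apply u = (u' + v)/(1 + u'v/c²) successively, working outward toward the beamline.
(Dividing each given speed by c = 3.00 × 10^8 m/s to work in units of c.)
Start: velocity of the muon bunch relative to the beamline = 0.6033c.
Compose with the decay electron (u' = -0.507 in the muon bunch frame): u_1 = (-0.507 + 0.603) / (1 + (-0.507)·0.603) = 0.0967/0.6943 = 0.1392.
Compose with the tertiary particle (u' = -0.270 in the decay electron frame): u_2 = (-0.270 + 0.139) / (1 + (-0.270)·0.139) = -0.1308/0.9624 = -0.1359.
So u = -0.1359 × 3.00 × 10^8 m/s.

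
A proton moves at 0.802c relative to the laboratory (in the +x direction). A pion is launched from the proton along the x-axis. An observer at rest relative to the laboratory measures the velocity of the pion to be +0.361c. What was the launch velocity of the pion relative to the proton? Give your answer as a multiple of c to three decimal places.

Invert the composition law: u' = (u − v)/(1 − uv/c²).
u' = (0.361 − 0.802) / (1 − (0.361)(0.802)) = -0.4410/0.7105 = -0.6207.

-0.621c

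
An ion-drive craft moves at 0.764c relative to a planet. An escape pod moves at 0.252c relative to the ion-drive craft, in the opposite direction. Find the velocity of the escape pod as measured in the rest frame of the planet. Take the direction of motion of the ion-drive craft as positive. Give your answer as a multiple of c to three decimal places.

+0.634c

With v = 0.764 and u' = -0.252 (in units of c),
u = (u' + v)/(1 + u'v/c²):
u = (-0.252 + 0.764) / (1 + (-0.252)·0.764) = 0.5120/0.8075 = 0.6341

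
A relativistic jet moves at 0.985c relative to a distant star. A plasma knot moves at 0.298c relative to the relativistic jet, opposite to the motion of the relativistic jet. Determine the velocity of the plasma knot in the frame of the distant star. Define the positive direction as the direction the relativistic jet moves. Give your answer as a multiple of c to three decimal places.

With v = 0.985 and u' = -0.298 (in units of c),
u = (u' + v)/(1 + u'v/c²):
u = (-0.298 + 0.985) / (1 + (-0.298)·0.985) = 0.6870/0.7065 = 0.9724
(Galilean addition would give +0.687c.)

+0.972c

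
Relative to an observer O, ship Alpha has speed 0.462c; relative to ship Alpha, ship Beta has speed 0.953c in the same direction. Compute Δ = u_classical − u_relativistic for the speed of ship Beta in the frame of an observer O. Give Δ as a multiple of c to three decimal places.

Δ = 0.433c

Galilean: u_cl = 0.953 + 0.462 = 1.4150.
Relativistic: u_rel = (0.953 + 0.462) / (1 + 0.953·0.462) = 1.4150/1.4403 = 0.9824.
Δ = 1.4150 − 0.9824 = 0.4326.
(The classical prediction exceeds c; the relativistic result does not.)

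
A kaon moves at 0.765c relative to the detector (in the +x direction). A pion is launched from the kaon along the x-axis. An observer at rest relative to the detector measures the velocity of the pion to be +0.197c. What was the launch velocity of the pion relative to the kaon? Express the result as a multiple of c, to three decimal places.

-0.669c

Invert the composition law: u' = (u − v)/(1 − uv/c²).
u' = (0.197 − 0.765) / (1 − (0.197)(0.765)) = -0.5680/0.8493 = -0.6688.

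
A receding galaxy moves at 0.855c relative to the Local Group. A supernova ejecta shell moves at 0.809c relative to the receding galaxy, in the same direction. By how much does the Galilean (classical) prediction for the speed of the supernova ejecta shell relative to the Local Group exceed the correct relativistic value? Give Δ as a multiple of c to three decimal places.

Galilean: u_cl = 0.809 + 0.855 = 1.6640.
Relativistic: u_rel = (0.809 + 0.855) / (1 + 0.809·0.855) = 1.6640/1.6917 = 0.9836.
Δ = 1.6640 − 0.9836 = 0.6804.
(The classical prediction exceeds c; the relativistic result does not.)

Δ = 0.680c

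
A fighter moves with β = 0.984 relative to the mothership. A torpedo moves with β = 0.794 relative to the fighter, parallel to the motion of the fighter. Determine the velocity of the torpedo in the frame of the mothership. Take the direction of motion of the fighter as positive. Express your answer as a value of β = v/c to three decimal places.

With v = 0.984 and u' = 0.794 (in units of c),
u = (u' + v)/(1 + u'v/c²):
u = (0.794 + 0.984) / (1 + 0.794·0.984) = 1.7780/1.7813 = 0.9981

β = 0.998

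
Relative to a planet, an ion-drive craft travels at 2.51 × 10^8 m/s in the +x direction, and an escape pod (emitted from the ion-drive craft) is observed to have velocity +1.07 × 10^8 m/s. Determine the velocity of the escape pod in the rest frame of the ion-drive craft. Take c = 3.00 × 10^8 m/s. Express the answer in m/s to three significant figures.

v = 0.837c, u = 0.357c.
Invert the composition law: u' = (u − v)/(1 − uv/c²).
u' = (0.357 − 0.837) / (1 − (0.357)(0.837)) = -0.4800/0.7016 = -0.6842.
u' = -0.6842 × 3.00 × 10^8 m/s.

-2.05 × 10^8 m/s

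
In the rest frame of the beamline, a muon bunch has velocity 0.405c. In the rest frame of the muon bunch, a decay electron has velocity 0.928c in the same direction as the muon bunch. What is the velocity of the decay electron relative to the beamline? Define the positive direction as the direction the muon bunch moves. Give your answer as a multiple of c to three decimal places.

0.969c

With v = 0.405 and u' = 0.928 (in units of c),
u = (u' + v)/(1 + u'v/c²):
u = (0.928 + 0.405) / (1 + 0.928·0.405) = 1.3330/1.3758 = 0.9689
(Galilean addition would give +1.333c, exceeding c.)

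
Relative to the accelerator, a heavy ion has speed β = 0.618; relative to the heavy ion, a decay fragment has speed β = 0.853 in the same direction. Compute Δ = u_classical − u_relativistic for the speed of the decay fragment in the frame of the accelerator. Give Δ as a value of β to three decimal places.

Galilean: u_cl = 0.853 + 0.618 = 1.4710.
Relativistic: u_rel = (0.853 + 0.618) / (1 + 0.853·0.618) = 1.4710/1.5272 = 0.9632.
Δ = 1.4710 − 0.9632 = 0.5078.
(The classical prediction exceeds c; the relativistic result does not.)

Δ = 0.508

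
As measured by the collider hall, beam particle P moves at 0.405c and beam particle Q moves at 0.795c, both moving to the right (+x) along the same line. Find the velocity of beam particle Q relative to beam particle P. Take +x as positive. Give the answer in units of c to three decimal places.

+0.575c

β_A = 0.405, β_B = 0.795.
Transform to A's frame with the inverse velocity-addition law: u' = (u − v)/(1 − uv/c²), taking u = β_B and v = β_A.
u' = (0.795 − 0.405) / (1 − (0.405)(0.795)) = 0.3900/0.6780 = 0.5752.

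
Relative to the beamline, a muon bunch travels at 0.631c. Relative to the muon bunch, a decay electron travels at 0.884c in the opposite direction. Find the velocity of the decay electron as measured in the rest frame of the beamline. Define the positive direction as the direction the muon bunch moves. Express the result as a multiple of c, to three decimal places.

-0.572c

With v = 0.631 and u' = -0.884 (in units of c),
u = (u' + v)/(1 + u'v/c²):
u = (-0.884 + 0.631) / (1 + (-0.884)·0.631) = -0.2530/0.4422 = -0.5721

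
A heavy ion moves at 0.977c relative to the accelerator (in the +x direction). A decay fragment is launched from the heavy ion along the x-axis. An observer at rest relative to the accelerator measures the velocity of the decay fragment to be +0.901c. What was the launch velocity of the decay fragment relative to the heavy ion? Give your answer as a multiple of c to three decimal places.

-0.635c

Invert the composition law: u' = (u − v)/(1 − uv/c²).
u' = (0.901 − 0.977) / (1 − (0.901)(0.977)) = -0.0760/0.1197 = -0.6348.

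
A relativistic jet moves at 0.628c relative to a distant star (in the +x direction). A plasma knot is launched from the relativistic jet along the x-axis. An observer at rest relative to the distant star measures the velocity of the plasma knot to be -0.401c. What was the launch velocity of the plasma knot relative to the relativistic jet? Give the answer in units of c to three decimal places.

-0.822c

Invert the composition law: u' = (u − v)/(1 − uv/c²).
u' = (-0.401 − 0.628) / (1 − (-0.401)(0.628)) = -1.0290/1.2518 = -0.8220.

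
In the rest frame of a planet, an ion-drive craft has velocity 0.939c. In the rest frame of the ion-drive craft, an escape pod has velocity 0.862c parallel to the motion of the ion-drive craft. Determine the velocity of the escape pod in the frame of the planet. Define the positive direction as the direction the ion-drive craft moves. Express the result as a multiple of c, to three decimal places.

With v = 0.939 and u' = 0.862 (in units of c),
u = (u' + v)/(1 + u'v/c²):
u = (0.862 + 0.939) / (1 + 0.862·0.939) = 1.8010/1.8094 = 0.9953
(Galilean addition would give +1.801c, exceeding c.)

0.995c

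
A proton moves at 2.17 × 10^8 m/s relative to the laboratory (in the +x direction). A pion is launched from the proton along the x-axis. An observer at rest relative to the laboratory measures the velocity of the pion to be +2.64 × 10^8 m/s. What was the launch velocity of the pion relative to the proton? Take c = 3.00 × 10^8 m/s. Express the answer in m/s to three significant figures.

v = 0.723c, u = 0.880c.
Invert the composition law: u' = (u − v)/(1 − uv/c²).
u' = (0.880 − 0.723) / (1 − (0.880)(0.723)) = 0.1567/0.3635 = 0.4310.
u' = 0.4310 × 3.00 × 10^8 m/s.

+1.29 × 10^8 m/s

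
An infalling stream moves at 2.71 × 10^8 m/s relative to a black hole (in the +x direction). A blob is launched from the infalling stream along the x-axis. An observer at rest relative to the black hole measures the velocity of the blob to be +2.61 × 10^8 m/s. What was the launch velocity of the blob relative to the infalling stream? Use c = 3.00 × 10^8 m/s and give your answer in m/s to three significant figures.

-4.67 × 10^7 m/s

v = 0.903c, u = 0.870c.
Invert the composition law: u' = (u − v)/(1 − uv/c²).
u' = (0.870 − 0.903) / (1 − (0.870)(0.903)) = -0.0333/0.2141 = -0.1557.
u' = -0.1557 × 3.00 × 10^8 m/s.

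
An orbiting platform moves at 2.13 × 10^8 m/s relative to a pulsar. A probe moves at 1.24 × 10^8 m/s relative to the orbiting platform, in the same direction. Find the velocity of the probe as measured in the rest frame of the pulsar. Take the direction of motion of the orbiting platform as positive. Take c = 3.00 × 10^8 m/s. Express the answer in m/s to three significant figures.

In units of c (dividing by 3.00 × 10^8 m/s): v = 0.710, u' = 0.413.
u = (u' + v)/(1 + u'v/c²):
u = (0.413 + 0.710) / (1 + 0.413·0.710) = 1.1233/1.2935 = 0.8685
(Galilean addition would give +1.123c, exceeding c.)
Converting back: u = 0.8685 × 3.00 × 10^8 m/s.

2.61 × 10^8 m/s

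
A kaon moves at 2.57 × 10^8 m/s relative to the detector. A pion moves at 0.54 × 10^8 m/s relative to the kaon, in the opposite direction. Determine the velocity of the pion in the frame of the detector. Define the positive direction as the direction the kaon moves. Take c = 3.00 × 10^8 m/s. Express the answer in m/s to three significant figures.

In units of c (dividing by 3.00 × 10^8 m/s): v = 0.857, u' = -0.180.
u = (u' + v)/(1 + u'v/c²):
u = (-0.180 + 0.857) / (1 + (-0.180)·0.857) = 0.6767/0.8458 = 0.8000
Converting back: u = 0.8000 × 3.00 × 10^8 m/s.

+2.40 × 10^8 m/s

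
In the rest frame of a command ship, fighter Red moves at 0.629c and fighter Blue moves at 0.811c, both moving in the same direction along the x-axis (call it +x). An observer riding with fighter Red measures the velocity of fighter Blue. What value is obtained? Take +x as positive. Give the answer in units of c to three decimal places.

+0.372c

β_A = 0.629, β_B = 0.811.
Transform to A's frame with the inverse velocity-addition law: u' = (u − v)/(1 − uv/c²), taking u = β_B and v = β_A.
u' = (0.811 − 0.629) / (1 − (0.629)(0.811)) = 0.1820/0.4899 = 0.3715.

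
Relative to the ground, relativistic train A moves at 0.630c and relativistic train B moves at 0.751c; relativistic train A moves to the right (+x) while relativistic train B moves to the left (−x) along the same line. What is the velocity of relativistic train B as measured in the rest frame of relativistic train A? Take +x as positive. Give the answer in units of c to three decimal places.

β_A = 0.630, β_B = -0.751.
Transform to A's frame with the inverse velocity-addition law: u' = (u − v)/(1 − uv/c²), taking u = β_B and v = β_A.
u' = (-0.751 − 0.630) / (1 − (0.630)(-0.751)) = -1.3810/1.4731 = -0.9375.

-0.937c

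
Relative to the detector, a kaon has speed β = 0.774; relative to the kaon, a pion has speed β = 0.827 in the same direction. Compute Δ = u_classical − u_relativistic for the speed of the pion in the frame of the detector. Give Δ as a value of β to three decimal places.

Δ = 0.625

Galilean: u_cl = 0.827 + 0.774 = 1.6010.
Relativistic: u_rel = (0.827 + 0.774) / (1 + 0.827·0.774) = 1.6010/1.6401 = 0.9762.
Δ = 1.6010 − 0.9762 = 0.6248.
(The classical prediction exceeds c; the relativistic result does not.)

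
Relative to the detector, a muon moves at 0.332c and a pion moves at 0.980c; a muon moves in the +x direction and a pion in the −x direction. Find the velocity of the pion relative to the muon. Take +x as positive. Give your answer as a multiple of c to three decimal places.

-0.990c

β_A = 0.332, β_B = -0.980.
Transform to A's frame with the inverse velocity-addition law: u' = (u − v)/(1 − uv/c²), taking u = β_B and v = β_A.
u' = (-0.980 − 0.332) / (1 − (0.332)(-0.980)) = -1.3120/1.3254 = -0.9899.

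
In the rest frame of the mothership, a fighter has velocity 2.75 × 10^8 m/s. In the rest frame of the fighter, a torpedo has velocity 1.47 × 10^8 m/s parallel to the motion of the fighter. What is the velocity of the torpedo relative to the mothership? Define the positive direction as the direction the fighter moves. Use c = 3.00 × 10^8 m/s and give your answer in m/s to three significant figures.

2.91 × 10^8 m/s

In units of c (dividing by 3.00 × 10^8 m/s): v = 0.917, u' = 0.490.
u = (u' + v)/(1 + u'v/c²):
u = (0.490 + 0.917) / (1 + 0.490·0.917) = 1.4067/1.4492 = 0.9707
(Galilean addition would give +1.407c, exceeding c.)
Converting back: u = 0.9707 × 3.00 × 10^8 m/s.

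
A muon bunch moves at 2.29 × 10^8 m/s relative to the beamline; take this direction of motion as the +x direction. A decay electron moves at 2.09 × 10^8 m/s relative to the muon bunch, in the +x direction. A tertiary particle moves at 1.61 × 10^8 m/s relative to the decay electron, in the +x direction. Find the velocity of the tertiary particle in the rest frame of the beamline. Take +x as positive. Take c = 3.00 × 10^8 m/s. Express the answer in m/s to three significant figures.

Apply u = (u' + v)/(1 + u'v/c²) successively, working outward toward the beamline.
(Dividing each given speed by c = 3.00 × 10^8 m/s to work in units of c.)
Start: velocity of the muon bunch relative to the beamline = 0.7633c.
Compose with the decay electron (u' = 0.697 in the muon bunch frame): u_1 = (0.697 + 0.763) / (1 + 0.697·0.763) = 1.4600/1.5318 = 0.9531.
Compose with the tertiary particle (u' = 0.537 in the decay electron frame): u_2 = (0.537 + 0.953) / (1 + 0.537·0.953) = 1.4898/1.5115 = 0.9856.
So u = 0.9856 × 3.00 × 10^8 m/s.

2.96 × 10^8 m/s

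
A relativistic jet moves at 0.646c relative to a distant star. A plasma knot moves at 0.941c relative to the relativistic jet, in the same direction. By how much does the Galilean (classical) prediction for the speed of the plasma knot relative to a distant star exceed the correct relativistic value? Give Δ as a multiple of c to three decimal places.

Galilean: u_cl = 0.941 + 0.646 = 1.5870.
Relativistic: u_rel = (0.941 + 0.646) / (1 + 0.941·0.646) = 1.5870/1.6079 = 0.9870.
Δ = 1.5870 − 0.9870 = 0.6000.
(The classical prediction exceeds c; the relativistic result does not.)

Δ = 0.600c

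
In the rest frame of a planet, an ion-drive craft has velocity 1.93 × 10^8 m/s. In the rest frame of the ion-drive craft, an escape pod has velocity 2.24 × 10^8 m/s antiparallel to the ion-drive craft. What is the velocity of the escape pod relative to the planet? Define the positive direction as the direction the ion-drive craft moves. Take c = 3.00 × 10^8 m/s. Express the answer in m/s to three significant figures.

In units of c (dividing by 3.00 × 10^8 m/s): v = 0.643, u' = -0.747.
u = (u' + v)/(1 + u'v/c²):
u = (-0.747 + 0.643) / (1 + (-0.747)·0.643) = -0.1033/0.5196 = -0.1989
Converting back: u = -0.1989 × 3.00 × 10^8 m/s.

-5.97 × 10^7 m/s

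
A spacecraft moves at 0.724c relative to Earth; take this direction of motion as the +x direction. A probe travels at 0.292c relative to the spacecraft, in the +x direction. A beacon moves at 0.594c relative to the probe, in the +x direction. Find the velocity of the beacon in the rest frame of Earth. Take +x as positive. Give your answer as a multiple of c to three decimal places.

0.956c

Apply u = (u' + v)/(1 + u'v/c²) successively, working outward toward Earth.
Start: velocity of the spacecraft relative to Earth = 0.7240c.
Compose with the probe (u' = 0.292 in the spacecraft frame): u_1 = (0.292 + 0.724) / (1 + 0.292·0.724) = 1.0160/1.2114 = 0.8387.
Compose with the beacon (u' = 0.594 in the probe frame): u_2 = (0.594 + 0.839) / (1 + 0.594·0.839) = 1.4327/1.4982 = 0.9563.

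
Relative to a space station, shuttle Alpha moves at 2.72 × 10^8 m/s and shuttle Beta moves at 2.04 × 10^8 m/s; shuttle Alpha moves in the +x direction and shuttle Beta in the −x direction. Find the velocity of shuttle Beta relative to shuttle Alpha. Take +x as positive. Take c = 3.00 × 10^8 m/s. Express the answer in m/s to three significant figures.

β_A = 0.907, β_B = -0.680 (dividing each by c = 3.00 × 10^8 m/s).
Transform to A's frame with the inverse velocity-addition law: u' = (u − v)/(1 − uv/c²), taking u = β_B and v = β_A.
u' = (-0.680 − 0.907) / (1 − (0.907)(-0.680)) = -1.5867/1.6165 = -0.9815.
u' = -0.9815 × 3.00 × 10^8 m/s.

-2.94 × 10^8 m/s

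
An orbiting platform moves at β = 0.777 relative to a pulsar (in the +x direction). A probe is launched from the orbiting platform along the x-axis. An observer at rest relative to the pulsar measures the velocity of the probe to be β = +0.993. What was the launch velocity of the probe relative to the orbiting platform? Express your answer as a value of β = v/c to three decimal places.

β = +0.946

Invert the composition law: u' = (u − v)/(1 − uv/c²).
u' = (0.993 − 0.777) / (1 − (0.993)(0.777)) = 0.2160/0.2284 = 0.9455.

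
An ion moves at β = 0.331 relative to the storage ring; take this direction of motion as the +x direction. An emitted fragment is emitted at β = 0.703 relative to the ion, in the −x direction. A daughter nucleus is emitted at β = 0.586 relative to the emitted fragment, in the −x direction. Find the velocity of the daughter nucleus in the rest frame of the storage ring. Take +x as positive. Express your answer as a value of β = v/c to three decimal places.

β = -0.834

Apply u = (u' + v)/(1 + u'v/c²) successively, working outward toward the storage ring.
Start: velocity of the ion relative to the storage ring = 0.3310c.
Compose with the emitted fragment (u' = -0.703 in the ion frame): u_1 = (-0.703 + 0.331) / (1 + (-0.703)·0.331) = -0.3720/0.7673 = -0.4848.
Compose with the daughter nucleus (u' = -0.586 in the emitted fragment frame): u_2 = (-0.586 + (-0.485)) / (1 + (-0.586)·(-0.485)) = -1.0708/1.2841 = -0.8339.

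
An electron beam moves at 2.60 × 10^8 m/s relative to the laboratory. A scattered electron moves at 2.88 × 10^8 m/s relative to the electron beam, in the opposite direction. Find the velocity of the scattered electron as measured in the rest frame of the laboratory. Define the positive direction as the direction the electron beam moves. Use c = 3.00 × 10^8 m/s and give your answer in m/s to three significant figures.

In units of c (dividing by 3.00 × 10^8 m/s): v = 0.867, u' = -0.960.
u = (u' + v)/(1 + u'v/c²):
u = (-0.960 + 0.867) / (1 + (-0.960)·0.867) = -0.0933/0.1680 = -0.5556
(Galilean addition would give -0.093c.)
Converting back: u = -0.5556 × 3.00 × 10^8 m/s.

-1.67 × 10^8 m/s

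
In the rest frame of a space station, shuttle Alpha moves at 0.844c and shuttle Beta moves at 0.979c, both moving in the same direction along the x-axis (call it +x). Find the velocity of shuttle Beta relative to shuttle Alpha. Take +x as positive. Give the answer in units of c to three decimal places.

+0.777c

β_A = 0.844, β_B = 0.979.
Transform to A's frame with the inverse velocity-addition law: u' = (u − v)/(1 − uv/c²), taking u = β_B and v = β_A.
u' = (0.979 − 0.844) / (1 − (0.844)(0.979)) = 0.1350/0.1737 = 0.7771.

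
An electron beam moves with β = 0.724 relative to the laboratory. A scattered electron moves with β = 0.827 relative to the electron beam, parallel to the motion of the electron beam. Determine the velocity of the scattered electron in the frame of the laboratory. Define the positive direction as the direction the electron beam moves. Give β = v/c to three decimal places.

With v = 0.724 and u' = 0.827 (in units of c),
u = (u' + v)/(1 + u'v/c²):
u = (0.827 + 0.724) / (1 + 0.827·0.724) = 1.5510/1.5987 = 0.9701
(Galilean addition would give +1.551c, exceeding c.)

β = 0.970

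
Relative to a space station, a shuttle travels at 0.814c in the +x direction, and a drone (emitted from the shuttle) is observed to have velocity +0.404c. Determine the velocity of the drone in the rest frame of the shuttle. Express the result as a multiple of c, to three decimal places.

Invert the composition law: u' = (u − v)/(1 − uv/c²).
u' = (0.404 − 0.814) / (1 − (0.404)(0.814)) = -0.4100/0.6711 = -0.6109.

-0.611c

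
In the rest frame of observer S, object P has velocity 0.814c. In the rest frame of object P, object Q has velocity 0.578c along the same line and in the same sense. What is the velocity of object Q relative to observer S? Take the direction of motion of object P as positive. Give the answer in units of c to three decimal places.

0.947c

With v = 0.814 and u' = 0.578 (in units of c),
u = (u' + v)/(1 + u'v/c²):
u = (0.578 + 0.814) / (1 + 0.578·0.814) = 1.3920/1.4705 = 0.9466
(Galilean addition would give +1.392c, exceeding c.)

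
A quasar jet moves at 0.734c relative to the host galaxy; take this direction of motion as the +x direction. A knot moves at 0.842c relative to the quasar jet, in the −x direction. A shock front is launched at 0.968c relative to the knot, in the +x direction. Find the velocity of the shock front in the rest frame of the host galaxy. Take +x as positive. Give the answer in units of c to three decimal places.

+0.943c

Apply u = (u' + v)/(1 + u'v/c²) successively, working outward toward the host galaxy.
Start: velocity of the quasar jet relative to the host galaxy = 0.7340c.
Compose with the knot (u' = -0.842 in the quasar jet frame): u_1 = (-0.842 + 0.734) / (1 + (-0.842)·0.734) = -0.1080/0.3820 = -0.2827.
Compose with the shock front (u' = 0.968 in the knot frame): u_2 = (0.968 + (-0.283)) / (1 + 0.968·(-0.283)) = 0.6853/0.7263 = 0.9435.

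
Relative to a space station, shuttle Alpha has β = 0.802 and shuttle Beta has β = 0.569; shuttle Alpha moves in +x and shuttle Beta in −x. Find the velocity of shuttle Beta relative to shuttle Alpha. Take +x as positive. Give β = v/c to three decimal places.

β = -0.941

β_A = 0.802, β_B = -0.569.
Transform to A's frame with the inverse velocity-addition law: u' = (u − v)/(1 − uv/c²), taking u = β_B and v = β_A.
u' = (-0.569 − 0.802) / (1 − (0.802)(-0.569)) = -1.3710/1.4563 = -0.9414.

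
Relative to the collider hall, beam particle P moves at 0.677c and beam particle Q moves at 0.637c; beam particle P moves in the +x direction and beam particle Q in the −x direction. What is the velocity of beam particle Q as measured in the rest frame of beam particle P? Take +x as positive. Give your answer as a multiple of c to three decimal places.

-0.918c

β_A = 0.677, β_B = -0.637.
Transform to A's frame with the inverse velocity-addition law: u' = (u − v)/(1 − uv/c²), taking u = β_B and v = β_A.
u' = (-0.637 − 0.677) / (1 − (0.677)(-0.637)) = -1.3140/1.4312 = -0.9181.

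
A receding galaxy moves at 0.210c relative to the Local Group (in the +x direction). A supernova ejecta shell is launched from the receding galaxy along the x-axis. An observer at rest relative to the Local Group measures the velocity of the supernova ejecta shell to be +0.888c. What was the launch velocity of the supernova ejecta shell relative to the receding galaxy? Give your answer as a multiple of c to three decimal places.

+0.833c

Invert the composition law: u' = (u − v)/(1 − uv/c²).
u' = (0.888 − 0.210) / (1 − (0.888)(0.210)) = 0.6780/0.8135 = 0.8334.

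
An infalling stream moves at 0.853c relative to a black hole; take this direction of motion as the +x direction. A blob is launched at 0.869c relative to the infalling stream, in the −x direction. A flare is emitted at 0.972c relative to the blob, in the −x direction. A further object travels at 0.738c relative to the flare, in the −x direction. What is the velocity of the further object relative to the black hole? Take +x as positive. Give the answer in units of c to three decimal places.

Apply u = (u' + v)/(1 + u'v/c²) successively, working outward toward the black hole.
Start: velocity of the infalling stream relative to the black hole = 0.8530c.
Compose with the blob (u' = -0.869 in the infalling stream frame): u_1 = (-0.869 + 0.853) / (1 + (-0.869)·0.853) = -0.0160/0.2587 = -0.0618.
Compose with the flare (u' = -0.972 in the blob frame): u_2 = (-0.972 + (-0.062)) / (1 + (-0.972)·(-0.062)) = -1.0338/1.0601 = -0.9752.
Compose with the further object (u' = -0.738 in the flare frame): u_3 = (-0.738 + (-0.975)) / (1 + (-0.738)·(-0.975)) = -1.7132/1.7197 = -0.9962.

-0.996c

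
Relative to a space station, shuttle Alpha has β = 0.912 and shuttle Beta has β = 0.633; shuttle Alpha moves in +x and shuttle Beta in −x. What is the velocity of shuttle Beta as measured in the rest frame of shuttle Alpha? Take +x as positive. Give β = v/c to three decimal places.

β = -0.980

β_A = 0.912, β_B = -0.633.
Transform to A's frame with the inverse velocity-addition law: u' = (u − v)/(1 − uv/c²), taking u = β_B and v = β_A.
u' = (-0.633 − 0.912) / (1 − (0.912)(-0.633)) = -1.5450/1.5773 = -0.9795.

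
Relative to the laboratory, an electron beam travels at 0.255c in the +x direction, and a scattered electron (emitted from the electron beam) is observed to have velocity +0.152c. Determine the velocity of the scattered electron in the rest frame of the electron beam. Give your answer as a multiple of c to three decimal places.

-0.107c

Invert the composition law: u' = (u − v)/(1 − uv/c²).
u' = (0.152 − 0.255) / (1 − (0.152)(0.255)) = -0.1030/0.9612 = -0.1072.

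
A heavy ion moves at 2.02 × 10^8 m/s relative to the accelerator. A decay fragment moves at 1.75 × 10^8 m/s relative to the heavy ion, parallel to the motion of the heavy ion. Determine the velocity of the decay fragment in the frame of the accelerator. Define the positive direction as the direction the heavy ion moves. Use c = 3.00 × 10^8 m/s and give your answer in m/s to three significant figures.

2.71 × 10^8 m/s

In units of c (dividing by 3.00 × 10^8 m/s): v = 0.673, u' = 0.583.
u = (u' + v)/(1 + u'v/c²):
u = (0.583 + 0.673) / (1 + 0.583·0.673) = 1.2567/1.3928 = 0.9023
(Galilean addition would give +1.257c, exceeding c.)
Converting back: u = 0.9023 × 3.00 × 10^8 m/s.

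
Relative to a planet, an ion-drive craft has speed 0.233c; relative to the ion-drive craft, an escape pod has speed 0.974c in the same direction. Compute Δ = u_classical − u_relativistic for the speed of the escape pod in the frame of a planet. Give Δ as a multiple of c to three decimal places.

Galilean: u_cl = 0.974 + 0.233 = 1.2070.
Relativistic: u_rel = (0.974 + 0.233) / (1 + 0.974·0.233) = 1.2070/1.2269 = 0.9837.
Δ = 1.2070 − 0.9837 = 0.2233.
(The classical prediction exceeds c; the relativistic result does not.)

Δ = 0.223c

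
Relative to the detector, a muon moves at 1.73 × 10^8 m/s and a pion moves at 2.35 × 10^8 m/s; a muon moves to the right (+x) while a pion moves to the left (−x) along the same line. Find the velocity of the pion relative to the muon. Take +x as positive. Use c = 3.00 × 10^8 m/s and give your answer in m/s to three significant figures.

-2.81 × 10^8 m/s

β_A = 0.577, β_B = -0.783 (dividing each by c = 3.00 × 10^8 m/s).
Transform to A's frame with the inverse velocity-addition law: u' = (u − v)/(1 − uv/c²), taking u = β_B and v = β_A.
u' = (-0.783 − 0.577) / (1 − (0.577)(-0.783)) = -1.3600/1.4517 = -0.9368.
u' = -0.9368 × 3.00 × 10^8 m/s.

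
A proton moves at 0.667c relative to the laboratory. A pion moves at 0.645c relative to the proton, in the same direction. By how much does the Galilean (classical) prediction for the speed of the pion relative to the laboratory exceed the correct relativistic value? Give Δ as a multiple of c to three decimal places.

Δ = 0.395c

Galilean: u_cl = 0.645 + 0.667 = 1.3120.
Relativistic: u_rel = (0.645 + 0.667) / (1 + 0.645·0.667) = 1.3120/1.4302 = 0.9173.
Δ = 1.3120 − 0.9173 = 0.3947.
(The classical prediction exceeds c; the relativistic result does not.)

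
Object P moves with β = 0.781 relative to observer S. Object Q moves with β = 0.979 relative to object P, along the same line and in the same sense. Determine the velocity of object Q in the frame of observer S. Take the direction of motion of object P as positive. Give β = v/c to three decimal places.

With v = 0.781 and u' = 0.979 (in units of c),
u = (u' + v)/(1 + u'v/c²):
u = (0.979 + 0.781) / (1 + 0.979·0.781) = 1.7600/1.7646 = 0.9974

β = 0.997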